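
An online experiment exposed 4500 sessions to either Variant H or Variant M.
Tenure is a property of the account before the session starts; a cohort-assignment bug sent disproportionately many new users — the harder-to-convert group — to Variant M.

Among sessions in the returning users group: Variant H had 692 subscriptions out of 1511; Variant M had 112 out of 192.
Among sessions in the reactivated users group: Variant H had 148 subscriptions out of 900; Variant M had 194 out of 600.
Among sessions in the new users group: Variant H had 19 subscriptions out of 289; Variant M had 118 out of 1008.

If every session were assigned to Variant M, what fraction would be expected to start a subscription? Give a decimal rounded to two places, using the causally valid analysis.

0.36

User tenure differs across variants for reasons unrelated to any effect of the variant itself, and it separately predicts the outcome — a classic confounder. We must compare within user tenure levels.
Standardising Variant M to the population user tenure mix: 0.378·112/192 + 0.333·194/600 + 0.288·118/1008 = 0.362.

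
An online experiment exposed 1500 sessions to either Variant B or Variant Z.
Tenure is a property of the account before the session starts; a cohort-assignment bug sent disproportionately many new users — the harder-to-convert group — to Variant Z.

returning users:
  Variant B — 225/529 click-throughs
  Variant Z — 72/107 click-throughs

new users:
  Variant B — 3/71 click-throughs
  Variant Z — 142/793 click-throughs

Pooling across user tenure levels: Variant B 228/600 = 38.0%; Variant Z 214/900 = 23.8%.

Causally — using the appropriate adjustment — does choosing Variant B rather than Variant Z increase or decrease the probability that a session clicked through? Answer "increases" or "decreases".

decreases

Since user tenure is a pre-existing factor (not a product of the variant) and it affects the outcome on its own, it is a confounder. The stratified rates, not the pooled rate, identify the causal effect.
Within each level — returning users: 42.5% vs 67.3%; new users: 4.2% vs 17.9% — Variant Z is higher every time.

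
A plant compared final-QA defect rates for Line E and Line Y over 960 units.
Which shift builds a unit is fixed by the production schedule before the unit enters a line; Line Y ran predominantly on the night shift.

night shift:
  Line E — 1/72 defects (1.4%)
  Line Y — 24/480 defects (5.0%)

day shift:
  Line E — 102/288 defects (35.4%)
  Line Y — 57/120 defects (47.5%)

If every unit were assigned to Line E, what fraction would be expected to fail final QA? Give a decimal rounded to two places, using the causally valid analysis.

Shift is set before the line has any effect — it is not caused by the line — and it independently drives the outcome. That makes it a confounder, so the causal comparison is within shift levels.
Standardising Line E to the population shift mix: 0.575·1/72 + 0.425·102/288 = 0.159.

0.16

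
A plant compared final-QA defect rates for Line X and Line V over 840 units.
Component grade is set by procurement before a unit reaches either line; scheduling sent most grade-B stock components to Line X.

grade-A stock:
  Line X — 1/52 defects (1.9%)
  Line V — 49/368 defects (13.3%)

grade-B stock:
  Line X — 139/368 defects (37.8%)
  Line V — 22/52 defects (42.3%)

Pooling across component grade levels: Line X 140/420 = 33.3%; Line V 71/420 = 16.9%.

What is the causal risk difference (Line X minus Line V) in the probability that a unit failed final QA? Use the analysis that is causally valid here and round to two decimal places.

Since component grade is a pre-existing factor (not a product of the line) and it affects the outcome on its own, it is a confounder. The stratified rates, not the pooled rate, identify the causal effect.
Adjusting over the population distribution of component grade: 0.500·(0.019−0.133) + 0.500·(0.378−0.423) = -0.080.

-0.08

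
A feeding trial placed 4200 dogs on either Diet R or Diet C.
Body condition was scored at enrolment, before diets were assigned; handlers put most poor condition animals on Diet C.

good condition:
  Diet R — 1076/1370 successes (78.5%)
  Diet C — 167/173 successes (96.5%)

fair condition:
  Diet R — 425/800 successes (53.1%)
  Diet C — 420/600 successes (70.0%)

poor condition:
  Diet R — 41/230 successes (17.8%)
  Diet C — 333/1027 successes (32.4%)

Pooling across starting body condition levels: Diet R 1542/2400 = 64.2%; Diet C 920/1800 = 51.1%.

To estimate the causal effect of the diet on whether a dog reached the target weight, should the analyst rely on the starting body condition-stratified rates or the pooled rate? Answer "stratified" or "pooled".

stratified

The starting body condition-specific comparison favours Diet C throughout, but the pooled figures favour Diet R. The question is whether to condition on starting body condition.
Nothing the diet does changes starting body condition; the imbalance is an allocation artefact. With starting body condition also predicting the outcome, the pooled figure is confounded, and the within-stratum comparison is the causal one.
Within each level — good condition: 78.5% vs 96.5%; fair condition: 53.1% vs 70.0%; poor condition: 17.8% vs 32.4% — Diet C is higher every time.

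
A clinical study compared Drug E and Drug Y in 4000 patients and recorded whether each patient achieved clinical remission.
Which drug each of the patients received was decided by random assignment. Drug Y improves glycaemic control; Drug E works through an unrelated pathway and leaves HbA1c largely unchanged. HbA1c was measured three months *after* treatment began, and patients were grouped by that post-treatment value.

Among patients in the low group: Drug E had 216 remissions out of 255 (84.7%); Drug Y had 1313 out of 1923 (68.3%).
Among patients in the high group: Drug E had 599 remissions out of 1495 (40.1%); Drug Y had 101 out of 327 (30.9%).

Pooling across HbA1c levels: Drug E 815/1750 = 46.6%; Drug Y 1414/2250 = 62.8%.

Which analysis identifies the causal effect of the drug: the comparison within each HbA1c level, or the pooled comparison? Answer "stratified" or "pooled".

Within every HbA1c level Drug E has the higher rate, yet pooled Drug Y does — Simpson's reversal.
HbA1c is downstream of the drug. One should not condition on a consequence of treatment, so the overall rates are the right comparison.
Pooled: Drug E 46.6% vs Drug Y 62.8%; Drug Y is higher overall.

pooled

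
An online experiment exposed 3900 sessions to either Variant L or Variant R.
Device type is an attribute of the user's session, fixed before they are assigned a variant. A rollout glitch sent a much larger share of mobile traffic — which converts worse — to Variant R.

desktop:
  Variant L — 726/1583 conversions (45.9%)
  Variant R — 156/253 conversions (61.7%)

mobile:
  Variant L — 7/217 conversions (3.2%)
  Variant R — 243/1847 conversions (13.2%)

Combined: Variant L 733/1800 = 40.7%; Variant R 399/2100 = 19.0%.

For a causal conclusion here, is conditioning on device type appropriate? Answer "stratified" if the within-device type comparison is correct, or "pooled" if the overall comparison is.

Here device type is a common cause — it drives both which variant a case falls under and the outcome. The crude comparison mixes populations; the stratum-specific rates are the causally relevant ones.
Within each level — desktop: 45.9% vs 61.7%; mobile: 3.2% vs 13.2% — Variant R is higher every time.

stratified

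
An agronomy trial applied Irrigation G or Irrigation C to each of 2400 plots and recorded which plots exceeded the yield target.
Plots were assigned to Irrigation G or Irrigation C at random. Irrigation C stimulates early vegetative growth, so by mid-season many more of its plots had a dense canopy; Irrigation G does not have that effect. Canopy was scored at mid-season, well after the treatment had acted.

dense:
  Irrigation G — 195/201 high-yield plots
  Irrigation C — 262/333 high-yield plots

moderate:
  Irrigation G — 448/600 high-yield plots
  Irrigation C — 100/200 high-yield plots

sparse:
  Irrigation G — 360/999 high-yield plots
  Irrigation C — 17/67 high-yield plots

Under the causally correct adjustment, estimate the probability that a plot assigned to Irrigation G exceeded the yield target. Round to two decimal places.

Irrigation G is higher inside every mid-season canopy stratum but Irrigation C is higher in aggregate. Whether to stratify depends on how mid-season canopy relates to the irrigation.
Because the irrigation influences mid-season canopy, mid-season canopy is a post-treatment mediator, not a confounder. Stratifying on it would bias the estimate; the causal effect is the crude pooled difference.
So P(outcome | do(Irrigation G)) is just the pooled rate for Irrigation G: 1003/1800 = 0.557.

0.56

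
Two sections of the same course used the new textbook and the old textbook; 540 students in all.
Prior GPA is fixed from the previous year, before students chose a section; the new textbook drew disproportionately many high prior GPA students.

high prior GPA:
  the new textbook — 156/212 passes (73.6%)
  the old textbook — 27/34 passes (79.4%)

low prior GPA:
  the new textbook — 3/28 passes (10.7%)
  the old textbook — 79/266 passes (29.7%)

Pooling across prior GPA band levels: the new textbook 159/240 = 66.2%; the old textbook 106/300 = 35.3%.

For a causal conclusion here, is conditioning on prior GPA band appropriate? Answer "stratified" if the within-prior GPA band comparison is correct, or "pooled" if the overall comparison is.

Prior GPA band satisfies the back-door criterion: it is not a descendant of the teaching method, and it blocks the spurious path from teaching method to outcome. Adjusting for it (i.e., using the within-prior GPA band rates) gives the causal effect.
Within each level — high prior GPA: 73.6% vs 79.4%; low prior GPA: 10.7% vs 29.7% — the old textbook is higher every time.

stratified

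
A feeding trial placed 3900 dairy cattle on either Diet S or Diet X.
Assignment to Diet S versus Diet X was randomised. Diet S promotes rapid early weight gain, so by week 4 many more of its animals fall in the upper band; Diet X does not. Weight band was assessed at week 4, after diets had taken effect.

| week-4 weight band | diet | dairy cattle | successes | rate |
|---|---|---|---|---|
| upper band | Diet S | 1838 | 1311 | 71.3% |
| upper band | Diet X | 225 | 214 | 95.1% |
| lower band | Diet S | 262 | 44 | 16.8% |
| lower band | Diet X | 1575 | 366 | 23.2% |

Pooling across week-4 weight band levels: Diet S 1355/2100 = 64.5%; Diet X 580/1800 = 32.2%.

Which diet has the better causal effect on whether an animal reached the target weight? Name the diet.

The week-4 weight band-specific comparison favours Diet X throughout, but the pooled figures favour Diet S. The question is whether to condition on week-4 weight band.
Because the diet influences week-4 weight band, week-4 weight band is a post-treatment mediator, not a confounder. Stratifying on it would bias the estimate; the causal effect is the crude pooled difference.
Pooled: Diet S 64.5% vs Diet X 32.2%; Diet S is higher overall.

Diet S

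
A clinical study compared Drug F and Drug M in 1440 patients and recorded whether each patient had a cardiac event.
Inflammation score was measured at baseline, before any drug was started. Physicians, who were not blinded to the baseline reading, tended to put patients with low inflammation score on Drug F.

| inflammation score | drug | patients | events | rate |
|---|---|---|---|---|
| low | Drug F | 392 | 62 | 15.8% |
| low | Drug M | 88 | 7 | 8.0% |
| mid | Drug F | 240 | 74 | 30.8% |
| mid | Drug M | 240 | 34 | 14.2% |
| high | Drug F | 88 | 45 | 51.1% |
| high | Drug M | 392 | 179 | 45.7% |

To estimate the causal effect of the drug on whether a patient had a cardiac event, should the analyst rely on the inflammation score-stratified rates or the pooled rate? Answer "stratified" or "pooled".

stratified

Here inflammation score is a common cause — it drives both which drug a case falls under and the outcome. The crude comparison mixes populations; the stratum-specific rates are the causally relevant ones.
Within each level — low: 15.8% vs 8.0%; mid: 30.8% vs 14.2%; high: 51.1% vs 45.7% — Drug M is lower every time.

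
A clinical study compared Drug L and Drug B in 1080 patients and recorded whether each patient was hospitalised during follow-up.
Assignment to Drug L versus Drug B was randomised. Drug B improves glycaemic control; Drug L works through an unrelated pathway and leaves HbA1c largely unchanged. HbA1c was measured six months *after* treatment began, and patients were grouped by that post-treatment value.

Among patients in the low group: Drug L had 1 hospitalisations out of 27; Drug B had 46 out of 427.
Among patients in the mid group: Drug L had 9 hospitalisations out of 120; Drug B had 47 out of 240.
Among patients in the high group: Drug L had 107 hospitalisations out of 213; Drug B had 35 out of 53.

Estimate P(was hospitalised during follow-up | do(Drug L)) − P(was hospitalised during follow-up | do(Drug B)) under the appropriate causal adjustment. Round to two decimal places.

+0.15

Stratifying would compare drugs among patients the drugs themselves sorted into HbA1c groups — a form of selection on an intermediate. The unconditioned pooled rates give the total causal effect.
The causal difference is the pooled difference: 0.325 − 0.178 = +0.147.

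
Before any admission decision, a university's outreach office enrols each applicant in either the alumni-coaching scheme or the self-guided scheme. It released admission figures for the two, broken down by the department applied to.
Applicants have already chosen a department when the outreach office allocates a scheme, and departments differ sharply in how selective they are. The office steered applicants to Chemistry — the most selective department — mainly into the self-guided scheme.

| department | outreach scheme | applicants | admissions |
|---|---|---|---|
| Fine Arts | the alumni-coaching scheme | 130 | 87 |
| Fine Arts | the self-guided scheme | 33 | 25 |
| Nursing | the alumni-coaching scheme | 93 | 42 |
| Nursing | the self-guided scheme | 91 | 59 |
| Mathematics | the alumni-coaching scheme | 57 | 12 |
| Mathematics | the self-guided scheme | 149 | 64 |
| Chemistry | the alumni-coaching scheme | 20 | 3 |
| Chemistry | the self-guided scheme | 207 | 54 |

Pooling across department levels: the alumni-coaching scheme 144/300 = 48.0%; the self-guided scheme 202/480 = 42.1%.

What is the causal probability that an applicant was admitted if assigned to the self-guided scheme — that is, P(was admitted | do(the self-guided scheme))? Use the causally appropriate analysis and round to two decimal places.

0.50

Nothing the outreach scheme does changes department; the imbalance is an allocation artefact. With department also predicting the outcome, the pooled figure is confounded, and the within-stratum comparison is the causal one.
Standardising the self-guided scheme to the population department mix: 0.209·25/33 + 0.236·59/91 + 0.264·64/149 + 0.291·54/207 = 0.501.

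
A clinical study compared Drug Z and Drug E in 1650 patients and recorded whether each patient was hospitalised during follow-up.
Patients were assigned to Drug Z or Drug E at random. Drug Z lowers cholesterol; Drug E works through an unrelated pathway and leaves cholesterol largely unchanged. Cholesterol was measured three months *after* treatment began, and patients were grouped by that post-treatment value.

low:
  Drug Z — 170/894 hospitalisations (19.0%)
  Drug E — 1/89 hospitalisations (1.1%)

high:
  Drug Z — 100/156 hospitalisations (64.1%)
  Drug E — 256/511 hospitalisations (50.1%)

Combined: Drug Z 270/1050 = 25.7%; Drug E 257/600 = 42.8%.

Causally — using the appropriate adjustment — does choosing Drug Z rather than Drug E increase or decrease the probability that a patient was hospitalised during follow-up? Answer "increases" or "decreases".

Cholesterol is downstream of the drug. One should not condition on a consequence of treatment, so the overall rates are the right comparison.
Pooled: Drug Z 25.7% vs Drug E 42.8%; Drug Z is lower overall.

decreases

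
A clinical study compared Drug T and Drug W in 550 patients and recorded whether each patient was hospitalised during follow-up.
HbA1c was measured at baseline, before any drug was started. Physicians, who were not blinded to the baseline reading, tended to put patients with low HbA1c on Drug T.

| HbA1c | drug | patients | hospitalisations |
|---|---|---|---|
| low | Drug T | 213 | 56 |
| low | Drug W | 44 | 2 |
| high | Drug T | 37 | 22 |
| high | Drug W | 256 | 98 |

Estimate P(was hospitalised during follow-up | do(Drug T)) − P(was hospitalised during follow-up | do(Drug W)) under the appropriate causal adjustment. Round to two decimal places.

Here HbA1c is a common cause — it drives both which drug a case falls under and the outcome. The crude comparison mixes populations; the stratum-specific rates are the causally relevant ones.
Adjusting over the population distribution of HbA1c: 0.467·(0.263−0.045) + 0.533·(0.595−0.383) = +0.214.

+0.21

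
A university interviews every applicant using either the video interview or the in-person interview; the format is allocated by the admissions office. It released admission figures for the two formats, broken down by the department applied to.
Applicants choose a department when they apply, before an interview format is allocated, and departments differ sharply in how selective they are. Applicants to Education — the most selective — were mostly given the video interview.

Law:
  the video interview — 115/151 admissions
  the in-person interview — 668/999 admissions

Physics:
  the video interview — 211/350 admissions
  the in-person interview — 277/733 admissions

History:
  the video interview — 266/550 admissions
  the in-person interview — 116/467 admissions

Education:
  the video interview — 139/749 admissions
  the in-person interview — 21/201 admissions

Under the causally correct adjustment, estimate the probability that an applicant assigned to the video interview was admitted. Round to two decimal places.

Department satisfies the back-door criterion: it is not a descendant of the interview format, and it blocks the spurious path from interview format to outcome. Adjusting for it (i.e., using the within-department rates) gives the causal effect.
Standardising the video interview to the population department mix: 0.274·115/151 + 0.258·211/350 + 0.242·266/550 + 0.226·139/749 = 0.523.

0.52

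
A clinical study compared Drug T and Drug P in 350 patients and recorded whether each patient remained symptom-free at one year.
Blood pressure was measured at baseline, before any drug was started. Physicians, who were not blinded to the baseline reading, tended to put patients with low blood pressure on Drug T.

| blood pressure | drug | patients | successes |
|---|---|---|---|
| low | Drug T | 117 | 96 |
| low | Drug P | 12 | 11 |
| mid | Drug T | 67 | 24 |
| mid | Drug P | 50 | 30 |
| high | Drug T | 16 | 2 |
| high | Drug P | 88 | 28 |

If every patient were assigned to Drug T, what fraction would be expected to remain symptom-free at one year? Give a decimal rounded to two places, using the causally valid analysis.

0.46

Blood pressure satisfies the back-door criterion: it is not a descendant of the drug, and it blocks the spurious path from drug to outcome. Adjusting for it (i.e., using the within-blood pressure rates) gives the causal effect.
Standardising Drug T to the population blood pressure mix: 0.369·96/117 + 0.334·24/67 + 0.297·2/16 = 0.459.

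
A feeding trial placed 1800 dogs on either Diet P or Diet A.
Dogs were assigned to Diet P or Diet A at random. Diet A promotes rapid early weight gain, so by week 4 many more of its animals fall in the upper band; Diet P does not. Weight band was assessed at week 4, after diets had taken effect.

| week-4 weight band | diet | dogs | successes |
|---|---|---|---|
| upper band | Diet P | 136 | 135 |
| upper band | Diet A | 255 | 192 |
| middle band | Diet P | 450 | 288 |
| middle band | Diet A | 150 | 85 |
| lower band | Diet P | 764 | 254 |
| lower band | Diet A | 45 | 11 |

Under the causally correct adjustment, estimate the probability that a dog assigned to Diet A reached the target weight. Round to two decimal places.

0.64

Week-4 weight band is downstream of the diet. One should not condition on a consequence of treatment, so the overall rates are the right comparison.
So P(outcome | do(Diet A)) is just the pooled rate for Diet A: 288/450 = 0.640.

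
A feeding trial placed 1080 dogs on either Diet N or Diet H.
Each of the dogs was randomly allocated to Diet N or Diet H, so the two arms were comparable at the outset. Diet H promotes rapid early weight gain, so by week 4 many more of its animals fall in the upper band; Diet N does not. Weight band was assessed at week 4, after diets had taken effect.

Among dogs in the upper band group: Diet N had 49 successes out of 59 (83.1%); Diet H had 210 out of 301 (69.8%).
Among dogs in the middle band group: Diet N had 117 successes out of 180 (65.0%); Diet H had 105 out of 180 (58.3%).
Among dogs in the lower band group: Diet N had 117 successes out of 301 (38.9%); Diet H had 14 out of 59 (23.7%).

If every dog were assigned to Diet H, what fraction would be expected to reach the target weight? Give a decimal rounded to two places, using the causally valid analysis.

0.61

The week-4 weight band-specific comparison favours Diet N throughout, but the pooled figures favour Diet H. The question is whether to condition on week-4 weight band.
Because the diet influences week-4 weight band, week-4 weight band is a post-treatment mediator, not a confounder. Stratifying on it would bias the estimate; the causal effect is the crude pooled difference.
So P(outcome | do(Diet H)) is just the pooled rate for Diet H: 329/540 = 0.609.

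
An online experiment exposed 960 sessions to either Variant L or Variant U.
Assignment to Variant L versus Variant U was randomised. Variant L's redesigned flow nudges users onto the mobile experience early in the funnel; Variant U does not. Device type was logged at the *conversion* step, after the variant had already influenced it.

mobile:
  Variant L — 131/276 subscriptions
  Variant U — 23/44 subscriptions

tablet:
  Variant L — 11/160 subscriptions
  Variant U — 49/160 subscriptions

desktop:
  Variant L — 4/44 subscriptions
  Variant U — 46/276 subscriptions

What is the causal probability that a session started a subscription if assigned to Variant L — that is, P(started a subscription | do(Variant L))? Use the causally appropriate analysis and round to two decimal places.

Device type is recorded after the variant and is itself shifted by it — it sits on the causal path from variant to outcome. Conditioning on a mediator would strip out part of the effect we want; the pooled comparison gives the total causal effect.
So P(outcome | do(Variant L)) is just the pooled rate for Variant L: 146/480 = 0.304.

0.30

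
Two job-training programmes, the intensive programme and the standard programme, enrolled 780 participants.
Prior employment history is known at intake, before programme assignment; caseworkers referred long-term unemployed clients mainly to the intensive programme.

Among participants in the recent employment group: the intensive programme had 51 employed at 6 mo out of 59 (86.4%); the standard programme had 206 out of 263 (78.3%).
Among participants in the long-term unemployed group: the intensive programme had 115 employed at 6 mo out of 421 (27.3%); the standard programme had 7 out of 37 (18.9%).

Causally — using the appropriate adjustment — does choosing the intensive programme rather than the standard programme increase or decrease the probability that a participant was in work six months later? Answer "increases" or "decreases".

The prior employment history-specific comparison favours the intensive programme throughout, but the pooled figures favour the standard programme. The question is whether to condition on prior employment history.
The imbalance in prior employment history arose from how participants were allocated, not from anything the programme did; and prior employment history independently affects the outcome. The pooled gap is confounded — condition on prior employment history.
Within each level — recent employment: 86.4% vs 78.3%; long-term unemployed: 27.3% vs 18.9% — the intensive programme is higher every time.

increases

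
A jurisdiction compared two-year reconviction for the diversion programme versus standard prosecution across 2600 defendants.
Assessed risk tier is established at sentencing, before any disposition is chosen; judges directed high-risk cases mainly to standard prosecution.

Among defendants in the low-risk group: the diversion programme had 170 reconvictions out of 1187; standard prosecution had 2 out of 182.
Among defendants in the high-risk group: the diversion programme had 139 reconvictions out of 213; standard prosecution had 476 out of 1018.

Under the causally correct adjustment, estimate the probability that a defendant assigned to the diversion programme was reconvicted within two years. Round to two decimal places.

The imbalance in assessed risk tier arose from how defendants were allocated, not from anything the disposition did; and assessed risk tier independently affects the outcome. The pooled gap is confounded — condition on assessed risk tier.
Standardising the diversion programme to the population assessed risk tier mix: 0.527·170/1187 + 0.473·139/213 = 0.384.

0.38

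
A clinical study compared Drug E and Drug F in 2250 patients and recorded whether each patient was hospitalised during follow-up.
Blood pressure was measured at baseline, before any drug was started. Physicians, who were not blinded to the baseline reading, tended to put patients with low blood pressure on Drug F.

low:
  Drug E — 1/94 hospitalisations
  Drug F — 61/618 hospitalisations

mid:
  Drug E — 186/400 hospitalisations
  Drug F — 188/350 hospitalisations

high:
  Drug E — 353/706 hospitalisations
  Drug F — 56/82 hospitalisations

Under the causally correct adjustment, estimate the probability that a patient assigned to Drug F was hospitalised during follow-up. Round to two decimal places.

Within every blood pressure level Drug E has the lower rate, yet pooled Drug F does — Simpson's reversal.
The imbalance in blood pressure arose from how patients were allocated, not from anything the drug did; and blood pressure independently affects the outcome. The pooled gap is confounded — condition on blood pressure.
Standardising Drug F to the population blood pressure mix: 0.316·61/618 + 0.333·188/350 + 0.350·56/82 = 0.449.

0.45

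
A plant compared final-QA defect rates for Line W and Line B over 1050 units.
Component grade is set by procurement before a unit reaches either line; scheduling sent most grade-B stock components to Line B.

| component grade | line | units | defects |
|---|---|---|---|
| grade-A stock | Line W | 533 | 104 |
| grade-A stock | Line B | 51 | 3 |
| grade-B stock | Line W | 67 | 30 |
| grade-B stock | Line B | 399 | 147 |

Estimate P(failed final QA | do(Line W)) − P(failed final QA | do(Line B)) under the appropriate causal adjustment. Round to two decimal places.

The imbalance in component grade arose from how units were allocated, not from anything the line did; and component grade independently affects the outcome. The pooled gap is confounded — condition on component grade.
Adjusting over the population distribution of component grade: 0.556·(0.195−0.059) + 0.444·(0.448−0.368) = +0.111.

+0.11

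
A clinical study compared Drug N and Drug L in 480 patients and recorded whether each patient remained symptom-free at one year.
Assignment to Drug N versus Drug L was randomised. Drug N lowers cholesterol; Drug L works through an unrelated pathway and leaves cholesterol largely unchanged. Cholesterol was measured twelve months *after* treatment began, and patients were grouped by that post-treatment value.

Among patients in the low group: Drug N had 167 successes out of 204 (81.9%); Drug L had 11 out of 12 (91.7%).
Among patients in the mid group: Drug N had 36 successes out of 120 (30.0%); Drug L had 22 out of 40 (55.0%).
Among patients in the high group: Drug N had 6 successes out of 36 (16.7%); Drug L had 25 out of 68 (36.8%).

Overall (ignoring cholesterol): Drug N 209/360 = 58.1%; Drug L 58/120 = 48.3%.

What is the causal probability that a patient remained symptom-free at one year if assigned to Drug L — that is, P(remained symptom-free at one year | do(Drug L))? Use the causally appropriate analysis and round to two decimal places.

0.48

Stratifying would compare drugs among patients the drugs themselves sorted into cholesterol groups — a form of selection on an intermediate. The unconditioned pooled rates give the total causal effect.
So P(outcome | do(Drug L)) is just the pooled rate for Drug L: 58/120 = 0.483.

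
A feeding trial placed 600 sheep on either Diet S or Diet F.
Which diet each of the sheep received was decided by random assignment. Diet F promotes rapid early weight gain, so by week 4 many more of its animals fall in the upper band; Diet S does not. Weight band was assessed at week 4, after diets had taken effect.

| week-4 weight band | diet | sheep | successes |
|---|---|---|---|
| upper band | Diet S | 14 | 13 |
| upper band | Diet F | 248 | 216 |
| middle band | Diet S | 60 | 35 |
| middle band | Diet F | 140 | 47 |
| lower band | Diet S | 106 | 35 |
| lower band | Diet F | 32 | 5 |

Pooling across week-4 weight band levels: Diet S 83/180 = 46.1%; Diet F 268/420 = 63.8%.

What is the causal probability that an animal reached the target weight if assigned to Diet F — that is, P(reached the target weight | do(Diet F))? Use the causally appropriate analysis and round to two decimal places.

Stratifying would compare diets among sheep the diets themselves sorted into week-4 weight band groups — a form of selection on an intermediate. The unconditioned pooled rates give the total causal effect.
So P(outcome | do(Diet F)) is just the pooled rate for Diet F: 268/420 = 0.638.

0.64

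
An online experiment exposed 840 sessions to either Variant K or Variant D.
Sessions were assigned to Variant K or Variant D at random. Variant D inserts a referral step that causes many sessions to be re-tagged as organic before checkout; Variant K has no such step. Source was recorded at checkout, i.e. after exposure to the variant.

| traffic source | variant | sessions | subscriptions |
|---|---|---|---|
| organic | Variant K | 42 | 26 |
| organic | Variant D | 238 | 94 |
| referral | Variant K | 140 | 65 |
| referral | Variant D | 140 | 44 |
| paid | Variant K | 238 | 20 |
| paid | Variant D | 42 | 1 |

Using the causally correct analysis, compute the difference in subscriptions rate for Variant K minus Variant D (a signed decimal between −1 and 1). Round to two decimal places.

-0.07

The stratified and pooled comparisons disagree (Variant K wins within each traffic source; Variant D wins overall), so the answer turns on the causal role of traffic source.
Traffic source is downstream of the variant. One should not condition on a consequence of treatment, so the overall rates are the right comparison.
The causal difference is the pooled difference: 0.264 − 0.331 = -0.067.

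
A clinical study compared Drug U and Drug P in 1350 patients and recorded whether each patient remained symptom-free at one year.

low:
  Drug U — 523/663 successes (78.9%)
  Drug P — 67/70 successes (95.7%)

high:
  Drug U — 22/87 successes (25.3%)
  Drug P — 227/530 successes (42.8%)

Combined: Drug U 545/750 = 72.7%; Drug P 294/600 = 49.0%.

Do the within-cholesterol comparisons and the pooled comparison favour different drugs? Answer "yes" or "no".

Within each cholesterol level (low 78.9% vs 95.7%; high 25.3% vs 42.8%), Drug P has the higher rate every time. Pooled: 72.7% vs 49.0% — Drug U has the higher rate overall. The two comparisons disagree.

yes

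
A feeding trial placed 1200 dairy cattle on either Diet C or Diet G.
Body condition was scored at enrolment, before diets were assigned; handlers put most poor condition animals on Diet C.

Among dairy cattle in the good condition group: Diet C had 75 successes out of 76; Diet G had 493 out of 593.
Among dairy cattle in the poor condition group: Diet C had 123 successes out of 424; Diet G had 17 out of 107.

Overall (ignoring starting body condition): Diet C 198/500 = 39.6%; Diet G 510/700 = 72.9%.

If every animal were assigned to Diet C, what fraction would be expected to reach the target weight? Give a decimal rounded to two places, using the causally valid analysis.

Diet C is higher inside every starting body condition stratum but Diet G is higher in aggregate. Whether to stratify depends on how starting body condition relates to the diet.
The imbalance in starting body condition arose from how dairy cattle were allocated, not from anything the diet did; and starting body condition independently affects the outcome. The pooled gap is confounded — condition on starting body condition.
Standardising Diet C to the population starting body condition mix: 0.557·75/76 + 0.443·123/424 = 0.679.

0.68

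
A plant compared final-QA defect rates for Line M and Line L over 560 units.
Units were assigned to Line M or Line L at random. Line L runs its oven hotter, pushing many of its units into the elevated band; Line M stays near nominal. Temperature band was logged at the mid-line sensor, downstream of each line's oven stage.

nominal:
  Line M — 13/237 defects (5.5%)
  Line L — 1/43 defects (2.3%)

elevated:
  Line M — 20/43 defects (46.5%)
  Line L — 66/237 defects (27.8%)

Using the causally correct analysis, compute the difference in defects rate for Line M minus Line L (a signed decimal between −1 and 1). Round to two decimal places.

-0.12

In-process temperature band is downstream of the line. One should not condition on a consequence of treatment, so the overall rates are the right comparison.
The causal difference is the pooled difference: 0.118 − 0.239 = -0.121.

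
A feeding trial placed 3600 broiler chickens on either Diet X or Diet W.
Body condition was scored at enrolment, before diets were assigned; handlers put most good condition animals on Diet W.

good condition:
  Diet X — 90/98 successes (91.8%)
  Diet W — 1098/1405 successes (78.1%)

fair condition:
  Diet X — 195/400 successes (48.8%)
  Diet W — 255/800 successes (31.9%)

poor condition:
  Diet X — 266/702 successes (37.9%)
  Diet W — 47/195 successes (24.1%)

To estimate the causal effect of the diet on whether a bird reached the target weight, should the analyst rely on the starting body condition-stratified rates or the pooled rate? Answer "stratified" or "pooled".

The imbalance in starting body condition arose from how broiler chickens were allocated, not from anything the diet did; and starting body condition independently affects the outcome. The pooled gap is confounded — condition on starting body condition.
Within each level — good condition: 91.8% vs 78.1%; fair condition: 48.8% vs 31.9%; poor condition: 37.9% vs 24.1% — Diet X is higher every time.

stratified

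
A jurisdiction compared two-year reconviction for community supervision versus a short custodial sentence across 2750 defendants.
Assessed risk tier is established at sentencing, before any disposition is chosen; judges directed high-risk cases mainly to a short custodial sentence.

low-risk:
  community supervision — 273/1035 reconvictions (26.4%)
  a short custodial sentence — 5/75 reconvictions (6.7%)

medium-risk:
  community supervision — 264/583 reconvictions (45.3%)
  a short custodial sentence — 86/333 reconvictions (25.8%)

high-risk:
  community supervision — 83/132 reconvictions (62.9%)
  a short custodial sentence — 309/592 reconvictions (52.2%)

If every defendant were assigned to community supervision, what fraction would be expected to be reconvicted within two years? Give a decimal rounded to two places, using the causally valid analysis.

Assessed risk tier differs across dispositions for reasons unrelated to any effect of the disposition itself, and it separately predicts the outcome — a classic confounder. We must compare within assessed risk tier levels.
Standardising community supervision to the population assessed risk tier mix: 0.404·273/1035 + 0.333·264/583 + 0.263·83/132 = 0.423.

0.42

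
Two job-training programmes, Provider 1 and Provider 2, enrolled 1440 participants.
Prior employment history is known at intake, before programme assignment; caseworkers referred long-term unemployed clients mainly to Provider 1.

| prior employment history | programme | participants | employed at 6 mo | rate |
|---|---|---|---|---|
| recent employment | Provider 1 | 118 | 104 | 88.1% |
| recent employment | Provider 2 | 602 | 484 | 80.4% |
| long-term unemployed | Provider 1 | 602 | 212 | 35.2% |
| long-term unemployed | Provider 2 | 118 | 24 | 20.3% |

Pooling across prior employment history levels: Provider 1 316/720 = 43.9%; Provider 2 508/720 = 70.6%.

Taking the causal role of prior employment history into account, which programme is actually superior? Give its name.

Provider 1

Provider 1 is higher inside every prior employment history stratum but Provider 2 is higher in aggregate. Whether to stratify depends on how prior employment history relates to the programme.
Prior employment history is set before the programme has any effect — it is not caused by the programme — and it independently drives the outcome. That makes it a confounder, so the causal comparison is within prior employment history levels.
Within each level — recent employment: 88.1% vs 80.4%; long-term unemployed: 35.2% vs 20.3% — Provider 1 is higher every time.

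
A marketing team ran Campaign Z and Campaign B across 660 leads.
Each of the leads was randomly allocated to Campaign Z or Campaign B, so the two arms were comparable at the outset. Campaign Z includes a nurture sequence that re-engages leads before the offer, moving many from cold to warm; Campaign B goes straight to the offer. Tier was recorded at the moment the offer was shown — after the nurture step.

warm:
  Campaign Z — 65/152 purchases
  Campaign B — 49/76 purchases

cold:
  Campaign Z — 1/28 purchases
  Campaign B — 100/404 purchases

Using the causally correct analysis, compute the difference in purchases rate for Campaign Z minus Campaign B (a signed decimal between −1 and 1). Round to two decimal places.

The stratified and pooled comparisons disagree (Campaign B wins within each engagement tier; Campaign Z wins overall), so the answer turns on the causal role of engagement tier.
The distribution of engagement tier is itself part of what the campaign does — it is an intermediate outcome. Holding it fixed would remove that part of the effect; the total effect is the pooled difference.
The causal difference is the pooled difference: 0.367 − 0.310 = +0.056.

+0.06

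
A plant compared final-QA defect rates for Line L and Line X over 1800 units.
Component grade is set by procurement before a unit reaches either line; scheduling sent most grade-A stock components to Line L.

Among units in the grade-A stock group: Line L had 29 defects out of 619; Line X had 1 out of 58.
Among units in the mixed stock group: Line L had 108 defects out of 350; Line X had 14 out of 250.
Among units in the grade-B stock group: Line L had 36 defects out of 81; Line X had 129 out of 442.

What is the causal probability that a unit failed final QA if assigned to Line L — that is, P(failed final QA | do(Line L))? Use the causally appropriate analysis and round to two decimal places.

0.25

The component grade-specific comparison favours Line X throughout, but the pooled figures favour Line L. The question is whether to condition on component grade.
Component grade is set before the line has any effect — it is not caused by the line — and it independently drives the outcome. That makes it a confounder, so the causal comparison is within component grade levels.
Standardising Line L to the population component grade mix: 0.376·29/619 + 0.333·108/350 + 0.291·36/81 = 0.250.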